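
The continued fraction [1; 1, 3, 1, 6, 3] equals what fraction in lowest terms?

Fold from the inside: start with 3/1.
  6 + 1/3 = 19/3
  1 + 3/19 = 22/19
  3 + 19/22 = 85/22
  1 + 22/85 = 107/85
  1 + 85/107 = 192/107

192/107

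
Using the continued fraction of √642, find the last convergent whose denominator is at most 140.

√642 = [25; 2, 1, 24, 1, 2, 50, …] (period length 6).
Convergents:
  p_0/q_0 = 25/1
  p_1/q_1 = 51/2
  p_2/q_2 = 76/3
  p_3/q_3 = 1875/74
  p_4/q_4 = 1951/77
  p_5/q_5 = 5777/228
q_4 = 77 ≤ 140 < 228 = q_5, so the answer is 1951/77.

1951/77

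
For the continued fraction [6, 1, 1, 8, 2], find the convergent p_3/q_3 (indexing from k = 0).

111/17

Using pₖ = aₖpₖ₋₁ + pₖ₋₂, qₖ = aₖqₖ₋₁ + qₖ₋₂ (with p₋₁=1, p₋₂=0, q₋₁=0, q₋₂=1):
  k=0: a=6, p=6, q=1
  k=1: a=1, p=7, q=1
  k=2: a=1, p=13, q=2
  k=3: a=8, p=111, q=17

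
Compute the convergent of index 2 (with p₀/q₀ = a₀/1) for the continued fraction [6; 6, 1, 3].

Using pₖ = aₖpₖ₋₁ + pₖ₋₂, qₖ = aₖqₖ₋₁ + qₖ₋₂ (with p₋₁=1, p₋₂=0, q₋₁=0, q₋₂=1):
  k=0: a=6, p=6, q=1
  k=1: a=6, p=37, q=6
  k=2: a=1, p=43, q=7

43/7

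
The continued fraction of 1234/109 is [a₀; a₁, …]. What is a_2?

8

1234 = 11·109 + 35   →  a_0 = 11
109 = 3·35 + 4   →  a_1 = 3
35 = 8·4 + 3   →  a_2 = 8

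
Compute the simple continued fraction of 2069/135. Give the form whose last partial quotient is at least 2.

2069 = 15·135 + 44
135 = 3·44 + 3
44 = 14·3 + 2
3 = 1·2 + 1
2 = 2·1 + 0  (stop)
So 2069/135 = [15; 3, 14, 1, 2].

[15; 3, 14, 1, 2]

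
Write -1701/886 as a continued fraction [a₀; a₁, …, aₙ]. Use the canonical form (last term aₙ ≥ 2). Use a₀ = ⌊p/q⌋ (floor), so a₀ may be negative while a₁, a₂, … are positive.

-1701 = -2·886 + 71
886 = 12·71 + 34
71 = 2·34 + 3
34 = 11·3 + 1
3 = 3·1 + 0  (stop)
So -1701/886 = [-2; 12, 2, 11, 3].

[-2; 12, 2, 11, 3]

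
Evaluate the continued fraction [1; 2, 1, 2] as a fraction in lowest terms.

Using pₖ = aₖpₖ₋₁ + pₖ₋₂ and qₖ = aₖqₖ₋₁ + qₖ₋₂:
  k=0: a=1, p=1, q=1
  k=1: a=2, p=3, q=2
  k=2: a=1, p=4, q=3
  k=3: a=2, p=11, q=8

11/8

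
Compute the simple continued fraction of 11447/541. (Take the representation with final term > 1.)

[21; 6, 3, 2, 3, 1, 2]

11447 = 21*541 + 86
541 = 6*86 + 25
86 = 3*25 + 11
25 = 2*11 + 3
11 = 3*3 + 2
3 = 1*2 + 1
2 = 2*1 + 0  (stop)
So 11447/541 = [21; 6, 3, 2, 3, 1, 2].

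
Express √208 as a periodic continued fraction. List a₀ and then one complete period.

a₀ = ⌊√208⌋ = 14.
With m₀=0, d₀=1 and mₖ₊₁ = dₖaₖ − mₖ, dₖ₊₁ = (n − mₖ₊₁²)/dₖ, aₖ₊₁ = ⌊(a₀+mₖ₊₁)/dₖ₊₁⌋:
  k=1: m=14, d=12, a=2
  k=2: m=10, d=9, a=2
  k=3: m=8, d=16, a=1
  k=4: m=8, d=9, a=2
  k=5: m=10, d=12, a=2
  k=6: m=14, d=1, a=28
d=1 and a=2a₀=28 at k=6, so the next step gives (m, d) = (14, 12) again — its k=1 value — and the period has length 6.

[14; 2, 2, 1, 2, 2, 28]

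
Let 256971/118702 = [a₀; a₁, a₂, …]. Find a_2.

15

256971 = 2·118702 + 19567   →  a_0 = 2
118702 = 6·19567 + 1300   →  a_1 = 6
19567 = 15·1300 + 67   →  a_2 = 15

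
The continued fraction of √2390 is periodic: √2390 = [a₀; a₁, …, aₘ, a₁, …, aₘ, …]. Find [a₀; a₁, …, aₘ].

[48; 1, 7, 1, 8, 1, 7, 1, 96]

a₀ = ⌊√2390⌋ = 48.
With m₀=0, d₀=1 and mₖ₊₁ = dₖaₖ − mₖ, dₖ₊₁ = (n − mₖ₊₁²)/dₖ, aₖ₊₁ = ⌊(a₀+mₖ₊₁)/dₖ₊₁⌋:
  k=1: m=48, d=86, a=1
  k=2: m=38, d=11, a=7
  k=3: m=39, d=79, a=1
  k=4: m=40, d=10, a=8
  k=5: m=40, d=79, a=1
  k=6: m=39, d=11, a=7
  k=7: m=38, d=86, a=1
  k=8: m=48, d=1, a=96
d=1 and a=2a₀=96 at k=8, so the next step gives (m, d) = (48, 86) again — its k=1 value — and the period has length 8.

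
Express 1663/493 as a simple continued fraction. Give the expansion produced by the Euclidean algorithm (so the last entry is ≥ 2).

[3; 2, 1, 2, 8, 2, 3]

1663 = 3×493 + 184
493 = 2×184 + 125
184 = 1×125 + 59
125 = 2×59 + 7
59 = 8×7 + 3
7 = 2×3 + 1
3 = 3×1 + 0  (stop)
So 1663/493 = [3; 2, 1, 2, 8, 2, 3].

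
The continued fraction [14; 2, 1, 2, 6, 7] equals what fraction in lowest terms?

5246/365

Fold from the inside: start with 7/1.
  6 + 1/7 = 43/7
  2 + 7/43 = 93/43
  1 + 43/93 = 136/93
  2 + 93/136 = 365/136
  14 + 136/365 = 5246/365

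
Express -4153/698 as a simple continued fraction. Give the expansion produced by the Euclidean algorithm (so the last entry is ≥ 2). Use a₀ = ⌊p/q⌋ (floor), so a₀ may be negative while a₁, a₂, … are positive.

-4153 = -6*698 + 35
698 = 19*35 + 33
35 = 1*33 + 2
33 = 16*2 + 1
2 = 2*1 + 0  (stop)
So -4153/698 = [-6; 19, 1, 16, 2].

[-6; 19, 1, 16, 2]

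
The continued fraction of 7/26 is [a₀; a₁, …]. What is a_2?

1

7 = 0·26 + 7   →  a_0 = 0
26 = 3·7 + 5   →  a_1 = 3
7 = 1·5 + 2   →  a_2 = 1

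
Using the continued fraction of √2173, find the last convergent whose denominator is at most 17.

606/13

√2173 = [46; 1, 1, 1, 1, 1, 1, 92, …] (period length 7).
Convergents:
  p_0/q_0 = 46/1
  p_1/q_1 = 47/1
  p_2/q_2 = 93/2
  p_3/q_3 = 140/3
  p_4/q_4 = 233/5
  p_5/q_5 = 373/8
  p_6/q_6 = 606/13
  p_7/q_7 = 56125/1204
q_6 = 13 ≤ 17 < 1204 = q_7, so the answer is 606/13.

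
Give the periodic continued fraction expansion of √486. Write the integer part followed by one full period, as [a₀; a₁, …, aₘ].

a₀ = ⌊√486⌋ = 22.
With m₀=0, d₀=1 and mₖ₊₁ = dₖaₖ − mₖ, dₖ₊₁ = (n − mₖ₊₁²)/dₖ, aₖ₊₁ = ⌊(a₀+mₖ₊₁)/dₖ₊₁⌋:
  k=1: m=22, d=2, a=22
  k=2: m=22, d=1, a=44
d=1 and a=2a₀=44 at k=2, so the next step gives (m, d) = (22, 2) again — its k=1 value — and the period has length 2.

[22; 22, 44]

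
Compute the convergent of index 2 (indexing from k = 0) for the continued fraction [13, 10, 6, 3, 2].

799/61

Using pₖ = aₖpₖ₋₁ + pₖ₋₂, qₖ = aₖqₖ₋₁ + qₖ₋₂ (with p₋₁=1, p₋₂=0, q₋₁=0, q₋₂=1):
  k=0: a=13, p=13, q=1
  k=1: a=10, p=131, q=10
  k=2: a=6, p=799, q=61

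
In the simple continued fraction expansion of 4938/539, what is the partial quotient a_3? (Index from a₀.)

4938 = 9·539 + 87   →  a_0 = 9
539 = 6·87 + 17   →  a_1 = 6
87 = 5·17 + 2   →  a_2 = 5
17 = 8·2 + 1   →  a_3 = 8

8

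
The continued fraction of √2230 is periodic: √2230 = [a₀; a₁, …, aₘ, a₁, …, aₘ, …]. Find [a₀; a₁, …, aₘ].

[47; 4, 2, 18, 2, 4, 94]

a₀ = ⌊√2230⌋ = 47.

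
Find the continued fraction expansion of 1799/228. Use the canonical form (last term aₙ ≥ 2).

1799 = 7*228 + 203
228 = 1*203 + 25
203 = 8*25 + 3
25 = 8*3 + 1
3 = 3*1 + 0  (stop)
So 1799/228 = [7; 1, 8, 8, 3].

[7; 1, 8, 8, 3]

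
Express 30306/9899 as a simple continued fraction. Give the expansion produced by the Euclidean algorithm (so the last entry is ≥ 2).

[3; 16, 3, 1, 13, 11]

30306 = 3*9899 + 609
9899 = 16*609 + 155
609 = 3*155 + 144
155 = 1*144 + 11
144 = 13*11 + 1
11 = 11*1 + 0  (stop)
So 30306/9899 = [3; 16, 3, 1, 13, 11].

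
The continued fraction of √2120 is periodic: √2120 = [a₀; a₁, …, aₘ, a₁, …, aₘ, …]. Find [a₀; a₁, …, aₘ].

[46; 23, 92]

a₀ = ⌊√2120⌋ = 46.
With m₀=0, d₀=1 and mₖ₊₁ = dₖaₖ − mₖ, dₖ₊₁ = (n − mₖ₊₁²)/dₖ, aₖ₊₁ = ⌊(a₀+mₖ₊₁)/dₖ₊₁⌋:
  k=1: m=46, d=4, a=23
  k=2: m=46, d=1, a=92
d=1 and a=2a₀=92 at k=2, so the next step gives (m, d) = (46, 4) again — its k=1 value — and the period has length 2.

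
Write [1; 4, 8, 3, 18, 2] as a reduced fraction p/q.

4818/3877

Fold from the inside: start with 2/1.
  18 + 1/2 = 37/2
  3 + 2/37 = 113/37
  8 + 37/113 = 941/113
  4 + 113/941 = 3877/941
  1 + 941/3877 = 4818/3877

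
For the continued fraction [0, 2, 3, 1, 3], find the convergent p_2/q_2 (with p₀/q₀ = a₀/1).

Using pₖ = aₖpₖ₋₁ + pₖ₋₂, qₖ = aₖqₖ₋₁ + qₖ₋₂ (with p₋₁=1, p₋₂=0, q₋₁=0, q₋₂=1):
  k=0: a=0, p=0, q=1
  k=1: a=2, p=1, q=2
  k=2: a=3, p=3, q=7

3/7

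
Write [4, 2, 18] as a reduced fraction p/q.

166/37

Using pₖ = aₖpₖ₋₁ + pₖ₋₂ and qₖ = aₖqₖ₋₁ + qₖ₋₂:
  k=0: a=4, p=4, q=1
  k=1: a=2, p=9, q=2
  k=2: a=18, p=166, q=37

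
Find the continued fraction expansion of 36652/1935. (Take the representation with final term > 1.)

36652 = 18·1935 + 1822
1935 = 1·1822 + 113
1822 = 16·113 + 14
113 = 8·14 + 1
14 = 14·1 + 0  (stop)
So 36652/1935 = [18; 1, 16, 8, 14].

[18; 1, 16, 8, 14]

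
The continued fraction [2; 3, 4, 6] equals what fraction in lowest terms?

Fold from the inside: start with 6/1.
  4 + 1/6 = 25/6
  3 + 6/25 = 81/25
  2 + 25/81 = 187/81

187/81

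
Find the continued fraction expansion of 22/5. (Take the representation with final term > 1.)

[4; 2, 2]

22 = 4×5 + 2
5 = 2×2 + 1
2 = 2×1 + 0  (stop)
So 22/5 = [4; 2, 2].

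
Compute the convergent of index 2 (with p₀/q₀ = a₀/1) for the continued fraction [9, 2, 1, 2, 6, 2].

Using pₖ = aₖpₖ₋₁ + pₖ₋₂, qₖ = aₖqₖ₋₁ + qₖ₋₂ (with p₋₁=1, p₋₂=0, q₋₁=0, q₋₂=1):
  k=0: a=9, p=9, q=1
  k=1: a=2, p=19, q=2
  k=2: a=1, p=28, q=3

28/3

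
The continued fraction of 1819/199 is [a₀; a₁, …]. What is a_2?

1819 = 9·199 + 28   →  a_0 = 9
199 = 7·28 + 3   →  a_1 = 7
28 = 9·3 + 1   →  a_2 = 9

9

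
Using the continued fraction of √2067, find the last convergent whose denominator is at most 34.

1273/28

√2067 = [45; 2, 6, 2, 90, …] (period length 4).
Convergents:
  p_0/q_0 = 45/1
  p_1/q_1 = 91/2
  p_2/q_2 = 591/13
  p_3/q_3 = 1273/28
  p_4/q_4 = 115161/2533
q_3 = 28 ≤ 34 < 2533 = q_4, so the answer is 1273/28.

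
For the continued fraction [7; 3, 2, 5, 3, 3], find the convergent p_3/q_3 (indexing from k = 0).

Using pₖ = aₖpₖ₋₁ + pₖ₋₂, qₖ = aₖqₖ₋₁ + qₖ₋₂ (with p₋₁=1, p₋₂=0, q₋₁=0, q₋₂=1):
  k=0: a=7, p=7, q=1
  k=1: a=3, p=22, q=3
  k=2: a=2, p=51, q=7
  k=3: a=5, p=277, q=38

277/38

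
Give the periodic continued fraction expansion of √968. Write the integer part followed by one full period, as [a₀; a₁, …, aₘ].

[31; 8, 1, 6, 1, 8, 62]

a₀ = ⌊√968⌋ = 31.
With m₀=0, d₀=1 and mₖ₊₁ = dₖaₖ − mₖ, dₖ₊₁ = (n − mₖ₊₁²)/dₖ, aₖ₊₁ = ⌊(a₀+mₖ₊₁)/dₖ₊₁⌋:
  k=1: m=31, d=7, a=8
  k=2: m=25, d=49, a=1
  k=3: m=24, d=8, a=6
  k=4: m=24, d=49, a=1
  k=5: m=25, d=7, a=8
  k=6: m=31, d=1, a=62
d=1 and a=2a₀=62 at k=6, so the next step gives (m, d) = (31, 7) again — its k=1 value — and the period has length 6.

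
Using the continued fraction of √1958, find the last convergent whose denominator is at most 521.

15620/353

√1958 = [44; 4, 88, …] (period length 2).
Convergents:
  p_0/q_0 = 44/1
  p_1/q_1 = 177/4
  p_2/q_2 = 15620/353
  p_3/q_3 = 62657/1416
q_2 = 353 ≤ 521 < 1416 = q_3, so the answer is 15620/353.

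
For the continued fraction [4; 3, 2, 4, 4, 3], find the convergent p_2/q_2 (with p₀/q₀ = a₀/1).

30/7

Using pₖ = aₖpₖ₋₁ + pₖ₋₂, qₖ = aₖqₖ₋₁ + qₖ₋₂ (with p₋₁=1, p₋₂=0, q₋₁=0, q₋₂=1):
  k=0: a=4, p=4, q=1
  k=1: a=3, p=13, q=3
  k=2: a=2, p=30, q=7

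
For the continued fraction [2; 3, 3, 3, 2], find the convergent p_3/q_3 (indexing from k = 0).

76/33

Using pₖ = aₖpₖ₋₁ + pₖ₋₂, qₖ = aₖqₖ₋₁ + qₖ₋₂ (with p₋₁=1, p₋₂=0, q₋₁=0, q₋₂=1):
  k=0: a=2, p=2, q=1
  k=1: a=3, p=7, q=3
  k=2: a=3, p=23, q=10
  k=3: a=3, p=76, q=33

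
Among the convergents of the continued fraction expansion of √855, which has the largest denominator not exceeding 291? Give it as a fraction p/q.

3041/104

√855 = [29; 4, 6, 4, 58, …] (period length 4).
Convergents:
  p_0/q_0 = 29/1
  p_1/q_1 = 117/4
  p_2/q_2 = 731/25
  p_3/q_3 = 3041/104
  p_4/q_4 = 177109/6057
q_3 = 104 ≤ 291 < 6057 = q_4, so the answer is 3041/104.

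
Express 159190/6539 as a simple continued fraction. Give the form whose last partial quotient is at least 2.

[24; 2, 1, 9, 9, 3, 2, 3]

159190 = 24×6539 + 2254
6539 = 2×2254 + 2031
2254 = 1×2031 + 223
2031 = 9×223 + 24
223 = 9×24 + 7
24 = 3×7 + 3
7 = 2×3 + 1
3 = 3×1 + 0  (stop)
So 159190/6539 = [24; 2, 1, 9, 9, 3, 2, 3].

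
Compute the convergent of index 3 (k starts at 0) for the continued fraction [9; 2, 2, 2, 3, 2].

Using pₖ = aₖpₖ₋₁ + pₖ₋₂, qₖ = aₖqₖ₋₁ + qₖ₋₂ (with p₋₁=1, p₋₂=0, q₋₁=0, q₋₂=1):
  k=0: a=9, p=9, q=1
  k=1: a=2, p=19, q=2
  k=2: a=2, p=47, q=5
  k=3: a=2, p=113, q=12

113/12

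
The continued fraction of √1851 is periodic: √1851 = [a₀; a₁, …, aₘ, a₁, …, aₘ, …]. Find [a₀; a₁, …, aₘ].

a₀ = ⌊√1851⌋ = 43.

[43; 43, 86]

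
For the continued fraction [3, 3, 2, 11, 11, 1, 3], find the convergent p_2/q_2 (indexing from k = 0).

23/7

Using pₖ = aₖpₖ₋₁ + pₖ₋₂, qₖ = aₖqₖ₋₁ + qₖ₋₂ (with p₋₁=1, p₋₂=0, q₋₁=0, q₋₂=1):
  k=0: a=3, p=3, q=1
  k=1: a=3, p=10, q=3
  k=2: a=2, p=23, q=7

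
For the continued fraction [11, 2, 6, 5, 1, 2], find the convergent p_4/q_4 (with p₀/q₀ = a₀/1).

917/80

Using pₖ = aₖpₖ₋₁ + pₖ₋₂, qₖ = aₖqₖ₋₁ + qₖ₋₂ (with p₋₁=1, p₋₂=0, q₋₁=0, q₋₂=1):
  k=0: a=11, p=11, q=1
  k=1: a=2, p=23, q=2
  k=2: a=6, p=149, q=13
  k=3: a=5, p=768, q=67
  k=4: a=1, p=917, q=80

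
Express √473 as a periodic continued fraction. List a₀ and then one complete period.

[21; 1, 2, 1, 42]

a₀ = ⌊√473⌋ = 21.
With m₀=0, d₀=1 and mₖ₊₁ = dₖaₖ − mₖ, dₖ₊₁ = (n − mₖ₊₁²)/dₖ, aₖ₊₁ = ⌊(a₀+mₖ₊₁)/dₖ₊₁⌋:
  k=1: m=21, d=32, a=1
  k=2: m=11, d=11, a=2
  k=3: m=11, d=32, a=1
  k=4: m=21, d=1, a=42
d=1 and a=2a₀=42 at k=4, so the next step gives (m, d) = (21, 32) again — its k=1 value — and the period has length 4.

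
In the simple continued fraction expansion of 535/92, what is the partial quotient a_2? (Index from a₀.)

4

535 = 5·92 + 75   →  a_0 = 5
92 = 1·75 + 17   →  a_1 = 1
75 = 4·17 + 7   →  a_2 = 4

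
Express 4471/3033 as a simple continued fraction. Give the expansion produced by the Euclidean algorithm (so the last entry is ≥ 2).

[1; 2, 9, 6, 3, 1, 1, 3]

4471 = 1*3033 + 1438
3033 = 2*1438 + 157
1438 = 9*157 + 25
157 = 6*25 + 7
25 = 3*7 + 4
7 = 1*4 + 3
4 = 1*3 + 1
3 = 3*1 + 0  (stop)
So 4471/3033 = [1; 2, 9, 6, 3, 1, 1, 3].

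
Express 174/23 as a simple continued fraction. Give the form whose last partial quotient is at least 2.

[7; 1, 1, 3, 3]

174 = 7*23 + 13
23 = 1*13 + 10
13 = 1*10 + 3
10 = 3*3 + 1
3 = 3*1 + 0  (stop)
So 174/23 = [7; 1, 1, 3, 3].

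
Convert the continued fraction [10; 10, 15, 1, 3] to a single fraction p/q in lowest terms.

6403/634

Fold from the inside: start with 3/1.
  1 + 1/3 = 4/3
  15 + 3/4 = 63/4
  10 + 4/63 = 634/63
  10 + 63/634 = 6403/634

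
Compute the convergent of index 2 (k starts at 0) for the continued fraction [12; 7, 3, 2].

267/22

Using pₖ = aₖpₖ₋₁ + pₖ₋₂, qₖ = aₖqₖ₋₁ + qₖ₋₂ (with p₋₁=1, p₋₂=0, q₋₁=0, q₋₂=1):
  k=0: a=12, p=12, q=1
  k=1: a=7, p=85, q=7
  k=2: a=3, p=267, q=22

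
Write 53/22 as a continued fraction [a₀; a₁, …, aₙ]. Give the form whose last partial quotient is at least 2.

[2; 2, 2, 4]

53 = 2·22 + 9
22 = 2·9 + 4
9 = 2·4 + 1
4 = 4·1 + 0  (stop)
So 53/22 = [2; 2, 2, 4].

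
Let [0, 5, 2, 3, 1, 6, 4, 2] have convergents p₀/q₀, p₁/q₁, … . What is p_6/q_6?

253/1377

Using pₖ = aₖpₖ₋₁ + pₖ₋₂, qₖ = aₖqₖ₋₁ + qₖ₋₂ (with p₋₁=1, p₋₂=0, q₋₁=0, q₋₂=1):
  k=0: a=0, p=0, q=1
  k=1: a=5, p=1, q=5
  k=2: a=2, p=2, q=11
  k=3: a=3, p=7, q=38
  k=4: a=1, p=9, q=49
  k=5: a=6, p=61, q=332
  k=6: a=4, p=253, q=1377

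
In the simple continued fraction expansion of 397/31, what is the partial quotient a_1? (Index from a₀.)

1

397 = 12·31 + 25   →  a_0 = 12
31 = 1·25 + 6   →  a_1 = 1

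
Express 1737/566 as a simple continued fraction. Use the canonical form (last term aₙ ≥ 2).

[3; 14, 1, 1, 19]

1737 = 3*566 + 39
566 = 14*39 + 20
39 = 1*20 + 19
20 = 1*19 + 1
19 = 19*1 + 0  (stop)
So 1737/566 = [3; 14, 1, 1, 19].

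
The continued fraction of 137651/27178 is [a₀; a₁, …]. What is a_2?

2

137651 = 5·27178 + 1761   →  a_0 = 5
27178 = 15·1761 + 763   →  a_1 = 15
1761 = 2·763 + 235   →  a_2 = 2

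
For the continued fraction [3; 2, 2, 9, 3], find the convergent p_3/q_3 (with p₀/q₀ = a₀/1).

160/47

Using pₖ = aₖpₖ₋₁ + pₖ₋₂, qₖ = aₖqₖ₋₁ + qₖ₋₂ (with p₋₁=1, p₋₂=0, q₋₁=0, q₋₂=1):
  k=0: a=3, p=3, q=1
  k=1: a=2, p=7, q=2
  k=2: a=2, p=17, q=5
  k=3: a=9, p=160, q=47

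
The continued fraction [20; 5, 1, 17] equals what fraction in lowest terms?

2158/107

Using pₖ = aₖpₖ₋₁ + pₖ₋₂ and qₖ = aₖqₖ₋₁ + qₖ₋₂:
  k=0: a=20, p=20, q=1
  k=1: a=5, p=101, q=5
  k=2: a=1, p=121, q=6
  k=3: a=17, p=2158, q=107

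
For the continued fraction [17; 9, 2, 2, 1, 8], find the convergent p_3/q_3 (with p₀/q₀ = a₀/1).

804/47

Using pₖ = aₖpₖ₋₁ + pₖ₋₂, qₖ = aₖqₖ₋₁ + qₖ₋₂ (with p₋₁=1, p₋₂=0, q₋₁=0, q₋₂=1):
  k=0: a=17, p=17, q=1
  k=1: a=9, p=154, q=9
  k=2: a=2, p=325, q=19
  k=3: a=2, p=804, q=47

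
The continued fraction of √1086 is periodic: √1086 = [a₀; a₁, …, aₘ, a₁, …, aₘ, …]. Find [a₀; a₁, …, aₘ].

[32; 1, 20, 1, 64]

a₀ = ⌊√1086⌋ = 32.
With m₀=0, d₀=1 and mₖ₊₁ = dₖaₖ − mₖ, dₖ₊₁ = (n − mₖ₊₁²)/dₖ, aₖ₊₁ = ⌊(a₀+mₖ₊₁)/dₖ₊₁⌋:
  k=1: m=32, d=62, a=1
  k=2: m=30, d=3, a=20
  k=3: m=30, d=62, a=1
  k=4: m=32, d=1, a=64
d=1 and a=2a₀=64 at k=4, so the next step gives (m, d) = (32, 62) again — its k=1 value — and the period has length 4.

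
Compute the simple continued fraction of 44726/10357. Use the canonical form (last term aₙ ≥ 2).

[4; 3, 7, 8, 8, 7]

44726 = 4*10357 + 3298
10357 = 3*3298 + 463
3298 = 7*463 + 57
463 = 8*57 + 7
57 = 8*7 + 1
7 = 7*1 + 0  (stop)
So 44726/10357 = [4; 3, 7, 8, 8, 7].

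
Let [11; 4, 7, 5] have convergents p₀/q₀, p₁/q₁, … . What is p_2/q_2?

326/29

Using pₖ = aₖpₖ₋₁ + pₖ₋₂, qₖ = aₖqₖ₋₁ + qₖ₋₂ (with p₋₁=1, p₋₂=0, q₋₁=0, q₋₂=1):
  k=0: a=11, p=11, q=1
  k=1: a=4, p=45, q=4
  k=2: a=7, p=326, q=29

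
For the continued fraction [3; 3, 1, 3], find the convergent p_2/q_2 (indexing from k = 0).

13/4

Using pₖ = aₖpₖ₋₁ + pₖ₋₂, qₖ = aₖqₖ₋₁ + qₖ₋₂ (with p₋₁=1, p₋₂=0, q₋₁=0, q₋₂=1):
  k=0: a=3, p=3, q=1
  k=1: a=3, p=10, q=3
  k=2: a=1, p=13, q=4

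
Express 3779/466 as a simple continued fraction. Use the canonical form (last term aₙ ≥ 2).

3779 = 8×466 + 51
466 = 9×51 + 7
51 = 7×7 + 2
7 = 3×2 + 1
2 = 2×1 + 0  (stop)
So 3779/466 = [8; 9, 7, 3, 2].

[8; 9, 7, 3, 2]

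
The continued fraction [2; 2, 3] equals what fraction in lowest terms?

Fold from the inside: start with 3/1.
  2 + 1/3 = 7/3
  2 + 3/7 = 17/7

17/7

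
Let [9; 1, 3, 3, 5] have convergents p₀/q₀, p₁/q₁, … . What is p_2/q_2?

Using pₖ = aₖpₖ₋₁ + pₖ₋₂, qₖ = aₖqₖ₋₁ + qₖ₋₂ (with p₋₁=1, p₋₂=0, q₋₁=0, q₋₂=1):
  k=0: a=9, p=9, q=1
  k=1: a=1, p=10, q=1
  k=2: a=3, p=39, q=4

39/4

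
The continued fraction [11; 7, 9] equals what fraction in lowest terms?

713/64

Fold from the inside: start with 9/1.
  7 + 1/9 = 64/9
  11 + 9/64 = 713/64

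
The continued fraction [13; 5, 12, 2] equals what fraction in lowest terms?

Using pₖ = aₖpₖ₋₁ + pₖ₋₂ and qₖ = aₖqₖ₋₁ + qₖ₋₂:
  k=0: a=13, p=13, q=1
  k=1: a=5, p=66, q=5
  k=2: a=12, p=805, q=61
  k=3: a=2, p=1676, q=127

1676/127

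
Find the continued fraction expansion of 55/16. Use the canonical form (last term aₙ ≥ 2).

[3; 2, 3, 2]

55 = 3*16 + 7
16 = 2*7 + 2
7 = 3*2 + 1
2 = 2*1 + 0  (stop)
So 55/16 = [3; 2, 3, 2].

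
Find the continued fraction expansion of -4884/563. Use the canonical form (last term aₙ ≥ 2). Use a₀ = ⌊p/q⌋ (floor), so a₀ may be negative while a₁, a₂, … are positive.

-4884 = -9*563 + 183
563 = 3*183 + 14
183 = 13*14 + 1
14 = 14*1 + 0  (stop)
So -4884/563 = [-9; 3, 13, 14].

[-9; 3, 13, 14]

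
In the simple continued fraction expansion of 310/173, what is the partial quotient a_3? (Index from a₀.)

310 = 1·173 + 137   →  a_0 = 1
173 = 1·137 + 36   →  a_1 = 1
137 = 3·36 + 29   →  a_2 = 3
36 = 1·29 + 7   →  a_3 = 1

1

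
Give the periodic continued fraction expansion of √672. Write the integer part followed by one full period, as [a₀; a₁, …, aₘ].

a₀ = ⌊√672⌋ = 25.
With m₀=0, d₀=1 and mₖ₊₁ = dₖaₖ − mₖ, dₖ₊₁ = (n − mₖ₊₁²)/dₖ, aₖ₊₁ = ⌊(a₀+mₖ₊₁)/dₖ₊₁⌋:
  k=1: m=25, d=47, a=1
  k=2: m=22, d=4, a=11
  k=3: m=22, d=47, a=1
  k=4: m=25, d=1, a=50
d=1 and a=2a₀=50 at k=4, so the next step gives (m, d) = (25, 47) again — its k=1 value — and the period has length 4.

[25; 1, 11, 1, 50]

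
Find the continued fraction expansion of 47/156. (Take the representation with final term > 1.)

47 = 0×156 + 47
156 = 3×47 + 15
47 = 3×15 + 2
15 = 7×2 + 1
2 = 2×1 + 0  (stop)
So 47/156 = [0; 3, 3, 7, 2].

[0; 3, 3, 7, 2]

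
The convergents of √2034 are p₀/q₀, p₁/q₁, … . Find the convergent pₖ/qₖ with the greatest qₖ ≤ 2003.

√2034 = [45; 10, 90, …] (period length 2).
Convergents:
  p_0/q_0 = 45/1
  p_1/q_1 = 451/10
  p_2/q_2 = 40635/901
  p_3/q_3 = 406801/9020
q_2 = 901 ≤ 2003 < 9020 = q_3, so the answer is 40635/901.

40635/901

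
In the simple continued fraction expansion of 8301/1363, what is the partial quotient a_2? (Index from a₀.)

12

8301 = 6·1363 + 123   →  a_0 = 6
1363 = 11·123 + 10   →  a_1 = 11
123 = 12·10 + 3   →  a_2 = 12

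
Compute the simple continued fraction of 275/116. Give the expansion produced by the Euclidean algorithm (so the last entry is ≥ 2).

[2; 2, 1, 2, 3, 4]

275 = 2×116 + 43
116 = 2×43 + 30
43 = 1×30 + 13
30 = 2×13 + 4
13 = 3×4 + 1
4 = 4×1 + 0  (stop)
So 275/116 = [2; 2, 1, 2, 3, 4].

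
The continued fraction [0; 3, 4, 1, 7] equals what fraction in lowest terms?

39/125

Fold from the inside: start with 7/1.
  1 + 1/7 = 8/7
  4 + 7/8 = 39/8
  3 + 8/39 = 125/39
  0 + 39/125 = 39/125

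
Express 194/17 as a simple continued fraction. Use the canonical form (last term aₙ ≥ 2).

194 = 11×17 + 7
17 = 2×7 + 3
7 = 2×3 + 1
3 = 3×1 + 0  (stop)
So 194/17 = [11; 2, 2, 3].

[11; 2, 2, 3]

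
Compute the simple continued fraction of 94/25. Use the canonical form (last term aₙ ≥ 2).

[3; 1, 3, 6]

94 = 3*25 + 19
25 = 1*19 + 6
19 = 3*6 + 1
6 = 6*1 + 0  (stop)
So 94/25 = [3; 1, 3, 6].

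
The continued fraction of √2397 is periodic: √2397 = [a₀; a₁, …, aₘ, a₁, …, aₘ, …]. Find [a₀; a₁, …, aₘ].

[48; 1, 23, 2, 23, 1, 96]

a₀ = ⌊√2397⌋ = 48.
With m₀=0, d₀=1 and mₖ₊₁ = dₖaₖ − mₖ, dₖ₊₁ = (n − mₖ₊₁²)/dₖ, aₖ₊₁ = ⌊(a₀+mₖ₊₁)/dₖ₊₁⌋:
  k=1: m=48, d=93, a=1
  k=2: m=45, d=4, a=23
  k=3: m=47, d=47, a=2
  k=4: m=47, d=4, a=23
  k=5: m=45, d=93, a=1
  k=6: m=48, d=1, a=96
d=1 and a=2a₀=96 at k=6, so the next step gives (m, d) = (48, 93) again — its k=1 value — and the period has length 6.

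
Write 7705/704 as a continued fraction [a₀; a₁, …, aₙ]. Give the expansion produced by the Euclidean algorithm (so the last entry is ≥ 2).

7705 = 10*704 + 665
704 = 1*665 + 39
665 = 17*39 + 2
39 = 19*2 + 1
2 = 2*1 + 0  (stop)
So 7705/704 = [10; 1, 17, 19, 2].

[10; 1, 17, 19, 2]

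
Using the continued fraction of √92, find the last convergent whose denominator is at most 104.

√92 = [9; 1, 1, 2, 4, 2, 1, 1, 18, …] (period length 8).
Convergents:
  p_0/q_0 = 9/1
  p_1/q_1 = 10/1
  p_2/q_2 = 19/2
  p_3/q_3 = 48/5
  p_4/q_4 = 211/22
  p_5/q_5 = 470/49
  p_6/q_6 = 681/71
  p_7/q_7 = 1151/120
q_6 = 71 ≤ 104 < 120 = q_7, so the answer is 681/71.

681/71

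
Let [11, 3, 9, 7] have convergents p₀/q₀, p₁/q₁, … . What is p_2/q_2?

Using pₖ = aₖpₖ₋₁ + pₖ₋₂, qₖ = aₖqₖ₋₁ + qₖ₋₂ (with p₋₁=1, p₋₂=0, q₋₁=0, q₋₂=1):
  k=0: a=11, p=11, q=1
  k=1: a=3, p=34, q=3
  k=2: a=9, p=317, q=28

317/28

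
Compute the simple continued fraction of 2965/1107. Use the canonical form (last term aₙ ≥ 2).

[2; 1, 2, 9, 7, 1, 4]

2965 = 2×1107 + 751
1107 = 1×751 + 356
751 = 2×356 + 39
356 = 9×39 + 5
39 = 7×5 + 4
5 = 1×4 + 1
4 = 4×1 + 0  (stop)
So 2965/1107 = [2; 1, 2, 9, 7, 1, 4].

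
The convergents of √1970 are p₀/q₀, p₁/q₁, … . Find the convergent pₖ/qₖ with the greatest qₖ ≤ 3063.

√1970 = [44; 2, 1, 1, 2, 88, …] (period length 5).
Convergents:
  p_0/q_0 = 44/1
  p_1/q_1 = 89/2
  p_2/q_2 = 133/3
  p_3/q_3 = 222/5
  p_4/q_4 = 577/13
  p_5/q_5 = 50998/1149
  p_6/q_6 = 102573/2311
  p_7/q_7 = 153571/3460
q_6 = 2311 ≤ 3063 < 3460 = q_7, so the answer is 102573/2311.

102573/2311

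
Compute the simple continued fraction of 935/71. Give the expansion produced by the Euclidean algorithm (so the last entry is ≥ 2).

[13; 5, 1, 11]

935 = 13×71 + 12
71 = 5×12 + 11
12 = 1×11 + 1
11 = 11×1 + 0  (stop)
So 935/71 = [13; 5, 1, 11].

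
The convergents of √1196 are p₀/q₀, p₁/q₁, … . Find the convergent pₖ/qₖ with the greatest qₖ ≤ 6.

√1196 = [34; 1, 1, 2, 1, 1, 68, …] (period length 6).
Convergents:
  p_0/q_0 = 34/1
  p_1/q_1 = 35/1
  p_2/q_2 = 69/2
  p_3/q_3 = 173/5
  p_4/q_4 = 242/7
q_3 = 5 ≤ 6 < 7 = q_4, so the answer is 173/5.

173/5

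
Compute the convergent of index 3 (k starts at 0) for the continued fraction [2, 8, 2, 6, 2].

233/110

Using pₖ = aₖpₖ₋₁ + pₖ₋₂, qₖ = aₖqₖ₋₁ + qₖ₋₂ (with p₋₁=1, p₋₂=0, q₋₁=0, q₋₂=1):
  k=0: a=2, p=2, q=1
  k=1: a=8, p=17, q=8
  k=2: a=2, p=36, q=17
  k=3: a=6, p=233, q=110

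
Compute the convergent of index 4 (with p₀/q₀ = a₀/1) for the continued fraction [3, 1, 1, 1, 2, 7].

Using pₖ = aₖpₖ₋₁ + pₖ₋₂, qₖ = aₖqₖ₋₁ + qₖ₋₂ (with p₋₁=1, p₋₂=0, q₋₁=0, q₋₂=1):
  k=0: a=3, p=3, q=1
  k=1: a=1, p=4, q=1
  k=2: a=1, p=7, q=2
  k=3: a=1, p=11, q=3
  k=4: a=2, p=29, q=8

29/8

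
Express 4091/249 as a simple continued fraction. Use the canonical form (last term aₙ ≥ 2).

4091 = 16·249 + 107
249 = 2·107 + 35
107 = 3·35 + 2
35 = 17·2 + 1
2 = 2·1 + 0  (stop)
So 4091/249 = [16; 2, 3, 17, 2].

[16; 2, 3, 17, 2]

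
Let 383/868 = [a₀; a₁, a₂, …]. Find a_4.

3

383 = 0·868 + 383   →  a_0 = 0
868 = 2·383 + 102   →  a_1 = 2
383 = 3·102 + 77   →  a_2 = 3
102 = 1·77 + 25   →  a_3 = 1
77 = 3·25 + 2   →  a_4 = 3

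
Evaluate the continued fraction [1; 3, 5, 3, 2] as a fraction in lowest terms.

Fold from the inside: start with 2/1.
  3 + 1/2 = 7/2
  5 + 2/7 = 37/7
  3 + 7/37 = 118/37
  1 + 37/118 = 155/118

155/118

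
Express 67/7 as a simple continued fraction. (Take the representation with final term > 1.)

67 = 9·7 + 4
7 = 1·4 + 3
4 = 1·3 + 1
3 = 3·1 + 0  (stop)
So 67/7 = [9; 1, 1, 3].

[9; 1, 1, 3]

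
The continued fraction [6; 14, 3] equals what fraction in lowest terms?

261/43

Fold from the inside: start with 3/1.
  14 + 1/3 = 43/3
  6 + 3/43 = 261/43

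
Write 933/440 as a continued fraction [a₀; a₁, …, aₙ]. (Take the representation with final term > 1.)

[2; 8, 3, 3, 5]

933 = 2×440 + 53
440 = 8×53 + 16
53 = 3×16 + 5
16 = 3×5 + 1
5 = 5×1 + 0  (stop)
So 933/440 = [2; 8, 3, 3, 5].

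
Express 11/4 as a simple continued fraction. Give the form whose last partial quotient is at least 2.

[2; 1, 3]

11 = 2·4 + 3
4 = 1·3 + 1
3 = 3·1 + 0  (stop)
So 11/4 = [2; 1, 3].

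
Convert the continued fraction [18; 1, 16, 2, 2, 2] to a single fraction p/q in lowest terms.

3959/209

Fold from the inside: start with 2/1.
  2 + 1/2 = 5/2
  2 + 2/5 = 12/5
  16 + 5/12 = 197/12
  1 + 12/197 = 209/197
  18 + 197/209 = 3959/209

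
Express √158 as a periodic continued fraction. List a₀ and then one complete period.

a₀ = ⌊√158⌋ = 12.
With m₀=0, d₀=1 and mₖ₊₁ = dₖaₖ − mₖ, dₖ₊₁ = (n − mₖ₊₁²)/dₖ, aₖ₊₁ = ⌊(a₀+mₖ₊₁)/dₖ₊₁⌋:
  k=1: m=12, d=14, a=1
  k=2: m=2, d=11, a=1
  k=3: m=9, d=7, a=3
  k=4: m=12, d=2, a=12
  k=5: m=12, d=7, a=3
  k=6: m=9, d=11, a=1
  k=7: m=2, d=14, a=1
  k=8: m=12, d=1, a=24
d=1 and a=2a₀=24 at k=8, so the next step gives (m, d) = (12, 14) again — its k=1 value — and the period has length 8.

[12; 1, 1, 3, 12, 3, 1, 1, 24]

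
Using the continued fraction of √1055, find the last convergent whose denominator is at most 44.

√1055 = [32; 2, 12, 2, 64, …] (period length 4).
Convergents:
  p_0/q_0 = 32/1
  p_1/q_1 = 65/2
  p_2/q_2 = 812/25
  p_3/q_3 = 1689/52
q_2 = 25 ≤ 44 < 52 = q_3, so the answer is 812/25.

812/25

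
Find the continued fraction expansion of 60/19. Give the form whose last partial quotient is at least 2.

[3; 6, 3]

60 = 3×19 + 3
19 = 6×3 + 1
3 = 3×1 + 0  (stop)
So 60/19 = [3; 6, 3].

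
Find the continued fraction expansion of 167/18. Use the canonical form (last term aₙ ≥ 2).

167 = 9×18 + 5
18 = 3×5 + 3
5 = 1×3 + 2
3 = 1×2 + 1
2 = 2×1 + 0  (stop)
So 167/18 = [9; 3, 1, 1, 2].

[9; 3, 1, 1, 2]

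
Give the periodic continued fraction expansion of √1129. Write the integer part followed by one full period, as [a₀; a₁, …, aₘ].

[33; 1, 1, 1, 1, 66]

a₀ = ⌊√1129⌋ = 33.
With m₀=0, d₀=1 and mₖ₊₁ = dₖaₖ − mₖ, dₖ₊₁ = (n − mₖ₊₁²)/dₖ, aₖ₊₁ = ⌊(a₀+mₖ₊₁)/dₖ₊₁⌋:
  k=1: m=33, d=40, a=1
  k=2: m=7, d=27, a=1
  k=3: m=20, d=27, a=1
  k=4: m=7, d=40, a=1
  k=5: m=33, d=1, a=66
d=1 and a=2a₀=66 at k=5, so the next step gives (m, d) = (33, 40) again — its k=1 value — and the period has length 5.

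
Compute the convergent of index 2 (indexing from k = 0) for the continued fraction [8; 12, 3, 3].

Using pₖ = aₖpₖ₋₁ + pₖ₋₂, qₖ = aₖqₖ₋₁ + qₖ₋₂ (with p₋₁=1, p₋₂=0, q₋₁=0, q₋₂=1):
  k=0: a=8, p=8, q=1
  k=1: a=12, p=97, q=12
  k=2: a=3, p=299, q=37

299/37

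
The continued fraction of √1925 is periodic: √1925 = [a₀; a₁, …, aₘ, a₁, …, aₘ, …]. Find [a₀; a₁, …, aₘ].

[43; 1, 6, 1, 86]

a₀ = ⌊√1925⌋ = 43.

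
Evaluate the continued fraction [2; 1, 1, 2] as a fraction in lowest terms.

Fold from the inside: start with 2/1.
  1 + 1/2 = 3/2
  1 + 2/3 = 5/3
  2 + 3/5 = 13/5

13/5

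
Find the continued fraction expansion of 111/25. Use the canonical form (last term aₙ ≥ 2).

[4; 2, 3, 1, 2]

111 = 4×25 + 11
25 = 2×11 + 3
11 = 3×3 + 2
3 = 1×2 + 1
2 = 2×1 + 0  (stop)
So 111/25 = [4; 2, 3, 1, 2].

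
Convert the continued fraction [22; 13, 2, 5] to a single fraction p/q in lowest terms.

Using pₖ = aₖpₖ₋₁ + pₖ₋₂ and qₖ = aₖqₖ₋₁ + qₖ₋₂:
  k=0: a=22, p=22, q=1
  k=1: a=13, p=287, q=13
  k=2: a=2, p=596, q=27
  k=3: a=5, p=3267, q=148

3267/148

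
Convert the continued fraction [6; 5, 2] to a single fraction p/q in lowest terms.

68/11

Fold from the inside: start with 2/1.
  5 + 1/2 = 11/2
  6 + 2/11 = 68/11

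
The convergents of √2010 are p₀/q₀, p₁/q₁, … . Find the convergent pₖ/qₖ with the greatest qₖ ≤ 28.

269/6

√2010 = [44; 1, 4, 1, 88, …] (period length 4).
Convergents:
  p_0/q_0 = 44/1
  p_1/q_1 = 45/1
  p_2/q_2 = 224/5
  p_3/q_3 = 269/6
  p_4/q_4 = 23896/533
q_3 = 6 ≤ 28 < 533 = q_4, so the answer is 269/6.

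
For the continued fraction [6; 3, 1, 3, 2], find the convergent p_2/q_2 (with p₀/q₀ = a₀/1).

Using pₖ = aₖpₖ₋₁ + pₖ₋₂, qₖ = aₖqₖ₋₁ + qₖ₋₂ (with p₋₁=1, p₋₂=0, q₋₁=0, q₋₂=1):
  k=0: a=6, p=6, q=1
  k=1: a=3, p=19, q=3
  k=2: a=1, p=25, q=4

25/4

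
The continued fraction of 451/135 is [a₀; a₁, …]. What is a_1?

2

451 = 3·135 + 46   →  a_0 = 3
135 = 2·46 + 43   →  a_1 = 2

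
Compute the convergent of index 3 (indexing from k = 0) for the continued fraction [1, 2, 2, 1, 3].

10/7

Using pₖ = aₖpₖ₋₁ + pₖ₋₂, qₖ = aₖqₖ₋₁ + qₖ₋₂ (with p₋₁=1, p₋₂=0, q₋₁=0, q₋₂=1):
  k=0: a=1, p=1, q=1
  k=1: a=2, p=3, q=2
  k=2: a=2, p=7, q=5
  k=3: a=1, p=10, q=7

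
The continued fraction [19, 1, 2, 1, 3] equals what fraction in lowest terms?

296/15

Using pₖ = aₖpₖ₋₁ + pₖ₋₂ and qₖ = aₖqₖ₋₁ + qₖ₋₂:
  k=0: a=19, p=19, q=1
  k=1: a=1, p=20, q=1
  k=2: a=2, p=59, q=3
  k=3: a=1, p=79, q=4
  k=4: a=3, p=296, q=15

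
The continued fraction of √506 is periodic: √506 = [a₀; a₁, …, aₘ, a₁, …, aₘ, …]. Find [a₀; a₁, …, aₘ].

[22; 2, 44]

a₀ = ⌊√506⌋ = 22.
With m₀=0, d₀=1 and mₖ₊₁ = dₖaₖ − mₖ, dₖ₊₁ = (n − mₖ₊₁²)/dₖ, aₖ₊₁ = ⌊(a₀+mₖ₊₁)/dₖ₊₁⌋:
  k=1: m=22, d=22, a=2
  k=2: m=22, d=1, a=44
d=1 and a=2a₀=44 at k=2, so the next step gives (m, d) = (22, 22) again — its k=1 value — and the period has length 2.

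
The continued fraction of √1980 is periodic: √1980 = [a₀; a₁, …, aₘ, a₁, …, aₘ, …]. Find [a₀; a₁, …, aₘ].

a₀ = ⌊√1980⌋ = 44.

[44; 2, 88]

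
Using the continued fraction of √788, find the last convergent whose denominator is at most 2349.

√788 = [28; 14, 56, …] (period length 2).
Convergents:
  p_0/q_0 = 28/1
  p_1/q_1 = 393/14
  p_2/q_2 = 22036/785
  p_3/q_3 = 308897/11004
q_2 = 785 ≤ 2349 < 11004 = q_3, so the answer is 22036/785.

22036/785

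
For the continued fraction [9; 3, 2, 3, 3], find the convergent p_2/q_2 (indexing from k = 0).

Using pₖ = aₖpₖ₋₁ + pₖ₋₂, qₖ = aₖqₖ₋₁ + qₖ₋₂ (with p₋₁=1, p₋₂=0, q₋₁=0, q₋₂=1):
  k=0: a=9, p=9, q=1
  k=1: a=3, p=28, q=3
  k=2: a=2, p=65, q=7

65/7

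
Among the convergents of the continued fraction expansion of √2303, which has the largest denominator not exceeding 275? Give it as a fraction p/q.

4607/96

√2303 = [47; 1, 94, …] (period length 2).
Convergents:
  p_0/q_0 = 47/1
  p_1/q_1 = 48/1
  p_2/q_2 = 4559/95
  p_3/q_3 = 4607/96
  p_4/q_4 = 437617/9119
q_3 = 96 ≤ 275 < 9119 = q_4, so the answer is 4607/96.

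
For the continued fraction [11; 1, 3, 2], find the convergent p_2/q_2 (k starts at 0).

47/4

Using pₖ = aₖpₖ₋₁ + pₖ₋₂, qₖ = aₖqₖ₋₁ + qₖ₋₂ (with p₋₁=1, p₋₂=0, q₋₁=0, q₋₂=1):
  k=0: a=11, p=11, q=1
  k=1: a=1, p=12, q=1
  k=2: a=3, p=47, q=4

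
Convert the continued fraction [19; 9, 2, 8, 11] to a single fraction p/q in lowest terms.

34199/1790

Fold from the inside: start with 11/1.
  8 + 1/11 = 89/11
  2 + 11/89 = 189/89
  9 + 89/189 = 1790/189
  19 + 189/1790 = 34199/1790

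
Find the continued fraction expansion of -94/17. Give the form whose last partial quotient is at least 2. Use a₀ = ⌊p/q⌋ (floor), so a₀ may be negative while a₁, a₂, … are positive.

[-6; 2, 8]

-94 = -6·17 + 8
17 = 2·8 + 1
8 = 8·1 + 0  (stop)
So -94/17 = [-6; 2, 8].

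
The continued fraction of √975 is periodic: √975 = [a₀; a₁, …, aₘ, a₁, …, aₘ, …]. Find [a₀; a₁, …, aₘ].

a₀ = ⌊√975⌋ = 31.

[31; 4, 2, 4, 62]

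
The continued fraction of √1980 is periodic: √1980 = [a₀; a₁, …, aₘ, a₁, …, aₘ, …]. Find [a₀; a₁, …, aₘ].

[44; 2, 88]

a₀ = ⌊√1980⌋ = 44.
With m₀=0, d₀=1 and mₖ₊₁ = dₖaₖ − mₖ, dₖ₊₁ = (n − mₖ₊₁²)/dₖ, aₖ₊₁ = ⌊(a₀+mₖ₊₁)/dₖ₊₁⌋:
  k=1: m=44, d=44, a=2
  k=2: m=44, d=1, a=88
d=1 and a=2a₀=88 at k=2, so the next step gives (m, d) = (44, 44) again — its k=1 value — and the period has length 2.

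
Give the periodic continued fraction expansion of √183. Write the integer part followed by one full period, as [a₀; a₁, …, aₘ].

a₀ = ⌊√183⌋ = 13.
With m₀=0, d₀=1 and mₖ₊₁ = dₖaₖ − mₖ, dₖ₊₁ = (n − mₖ₊₁²)/dₖ, aₖ₊₁ = ⌊(a₀+mₖ₊₁)/dₖ₊₁⌋:
  k=1: m=13, d=14, a=1
  k=2: m=1, d=13, a=1
  k=3: m=12, d=3, a=8
  k=4: m=12, d=13, a=1
  k=5: m=1, d=14, a=1
  k=6: m=13, d=1, a=26
d=1 and a=2a₀=26 at k=6, so the next step gives (m, d) = (13, 14) again — its k=1 value — and the period has length 6.

[13; 1, 1, 8, 1, 1, 26]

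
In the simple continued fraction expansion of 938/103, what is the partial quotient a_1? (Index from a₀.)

9

938 = 9·103 + 11   →  a_0 = 9
103 = 9·11 + 4   →  a_1 = 9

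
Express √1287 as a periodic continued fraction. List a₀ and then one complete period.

[35; 1, 6, 1, 70]

a₀ = ⌊√1287⌋ = 35.
With m₀=0, d₀=1 and mₖ₊₁ = dₖaₖ − mₖ, dₖ₊₁ = (n − mₖ₊₁²)/dₖ, aₖ₊₁ = ⌊(a₀+mₖ₊₁)/dₖ₊₁⌋:
  k=1: m=35, d=62, a=1
  k=2: m=27, d=9, a=6
  k=3: m=27, d=62, a=1
  k=4: m=35, d=1, a=70
d=1 and a=2a₀=70 at k=4, so the next step gives (m, d) = (35, 62) again — its k=1 value — and the period has length 4.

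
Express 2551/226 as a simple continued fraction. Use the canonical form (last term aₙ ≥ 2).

2551 = 11×226 + 65
226 = 3×65 + 31
65 = 2×31 + 3
31 = 10×3 + 1
3 = 3×1 + 0  (stop)
So 2551/226 = [11; 3, 2, 10, 3].

[11; 3, 2, 10, 3]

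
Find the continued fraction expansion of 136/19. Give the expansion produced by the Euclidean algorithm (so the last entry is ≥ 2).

[7; 6, 3]

136 = 7*19 + 3
19 = 6*3 + 1
3 = 3*1 + 0  (stop)
So 136/19 = [7; 6, 3].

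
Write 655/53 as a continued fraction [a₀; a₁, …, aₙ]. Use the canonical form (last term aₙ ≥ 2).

[12; 2, 1, 3, 1, 3]

655 = 12·53 + 19
53 = 2·19 + 15
19 = 1·15 + 4
15 = 3·4 + 3
4 = 1·3 + 1
3 = 3·1 + 0  (stop)
So 655/53 = [12; 2, 1, 3, 1, 3].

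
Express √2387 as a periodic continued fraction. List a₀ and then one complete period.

[48; 1, 5, 1, 96]

a₀ = ⌊√2387⌋ = 48.
With m₀=0, d₀=1 and mₖ₊₁ = dₖaₖ − mₖ, dₖ₊₁ = (n − mₖ₊₁²)/dₖ, aₖ₊₁ = ⌊(a₀+mₖ₊₁)/dₖ₊₁⌋:
  k=1: m=48, d=83, a=1
  k=2: m=35, d=14, a=5
  k=3: m=35, d=83, a=1
  k=4: m=48, d=1, a=96
d=1 and a=2a₀=96 at k=4, so the next step gives (m, d) = (48, 83) again — its k=1 value — and the period has length 4.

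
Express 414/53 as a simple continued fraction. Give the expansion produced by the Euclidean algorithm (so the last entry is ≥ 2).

[7; 1, 4, 3, 3]

414 = 7*53 + 43
53 = 1*43 + 10
43 = 4*10 + 3
10 = 3*3 + 1
3 = 3*1 + 0  (stop)
So 414/53 = [7; 1, 4, 3, 3].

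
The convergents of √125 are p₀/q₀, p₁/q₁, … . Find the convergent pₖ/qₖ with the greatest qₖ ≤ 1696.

√125 = [11; 5, 1, 1, 5, 22, …] (period length 5).
Convergents:
  p_0/q_0 = 11/1
  p_1/q_1 = 56/5
  p_2/q_2 = 67/6
  p_3/q_3 = 123/11
  p_4/q_4 = 682/61
  p_5/q_5 = 15127/1353
  p_6/q_6 = 76317/6826
q_5 = 1353 ≤ 1696 < 6826 = q_6, so the answer is 15127/1353.

15127/1353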